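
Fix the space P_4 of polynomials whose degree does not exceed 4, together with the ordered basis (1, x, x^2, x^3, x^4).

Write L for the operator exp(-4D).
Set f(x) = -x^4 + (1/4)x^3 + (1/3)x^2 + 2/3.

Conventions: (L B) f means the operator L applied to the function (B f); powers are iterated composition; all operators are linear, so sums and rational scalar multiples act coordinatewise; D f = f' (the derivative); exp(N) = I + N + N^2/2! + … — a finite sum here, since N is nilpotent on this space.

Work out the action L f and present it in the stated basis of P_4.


the image equals g(x) = -x^4 + (65/4)x^3 - (296/3)x^2 + (796/3)x - 266

order-1 term: 16x^3 - 3x^2 - (8/3)x
order-2 term: -96x^2 + 12x + 16/3
order-3 term: 256x - 16
order-4 term: -256
the series for exp(-4D) f terminates at order 4
exp(-4D) f = -x^4 + (65/4)x^3 - (296/3)x^2 + (796/3)x - 266


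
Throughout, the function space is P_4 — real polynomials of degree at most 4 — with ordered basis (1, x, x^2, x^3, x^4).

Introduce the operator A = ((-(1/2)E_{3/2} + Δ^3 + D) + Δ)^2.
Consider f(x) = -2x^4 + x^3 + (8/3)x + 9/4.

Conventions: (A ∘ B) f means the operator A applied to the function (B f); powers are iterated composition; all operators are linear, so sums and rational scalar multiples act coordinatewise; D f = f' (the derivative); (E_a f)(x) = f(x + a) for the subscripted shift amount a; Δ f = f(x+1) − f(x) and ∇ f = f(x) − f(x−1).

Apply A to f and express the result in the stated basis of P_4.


the result is g(x) = -(1/2)x^4 + (41/4)x^3 - (171/4)x^2 + (725/12)x - 2233/48

E_{3/2} f = -2x^4 - 11x^3 - (45/2)x^2 - (211/12)x - 1/2
(-(1/2)E_{3/2}) f = x^4 + (11/2)x^3 + (45/4)x^2 + (211/24)x + 1/4
Δ f = -8x^3 - 9x^2 - 5x + 5/3
Δ Δ f = -24x^2 - 42x - 22
Δ Δ Δ f = -48x - 66
D f = -8x^3 + 3x^2 + 8/3
(-(1/2)E_{3/2} + Δ^3 + D) f = x^4 - (5/2)x^3 + (57/4)x^2 - (941/24)x - 757/12
Δ f = -8x^3 - 9x^2 - 5x + 5/3
((-(1/2)E_{3/2} + Δ^3 + D) + Δ) f = x^4 - (21/2)x^3 + (21/4)x^2 - (1061/24)x - 737/12
E_{3/2} ((-(1/2)E_{3/2} + Δ^3 + D) + Δ) f = x^4 - (9/2)x^3 - (57/2)x^2 - (515/6)x - 3511/24
(-(1/2)E_{3/2}) ((-(1/2)E_{3/2} + Δ^3 + D) + Δ) f = -(1/2)x^4 + (9/4)x^3 + (57/4)x^2 + (515/12)x + 3511/48
Δ ((-(1/2)E_{3/2} + Δ^3 + D) + Δ) f = 4x^3 - (51/2)x^2 - 17x - 1163/24
Δ Δ ((-(1/2)E_{3/2} + Δ^3 + D) + Δ) f = 12x^2 - 39x - 77/2
Δ Δ Δ ((-(1/2)E_{3/2} + Δ^3 + D) + Δ) f = 24x - 27
D ((-(1/2)E_{3/2} + Δ^3 + D) + Δ) f = 4x^3 - (63/2)x^2 + (21/2)x - 1061/24
(-(1/2)E_{3/2} + Δ^3 + D) ((-(1/2)E_{3/2} + Δ^3 + D) + Δ) f = -(1/2)x^4 + (25/4)x^3 - (69/4)x^2 + (929/12)x + 31/16
Δ ((-(1/2)E_{3/2} + Δ^3 + D) + Δ) f = 4x^3 - (51/2)x^2 - 17x - 1163/24
((-(1/2)E_{3/2} + Δ^3 + D) + Δ) ((-(1/2)E_{3/2} + Δ^3 + D) + Δ) f = -(1/2)x^4 + (41/4)x^3 - (171/4)x^2 + (725/12)x - 2233/48


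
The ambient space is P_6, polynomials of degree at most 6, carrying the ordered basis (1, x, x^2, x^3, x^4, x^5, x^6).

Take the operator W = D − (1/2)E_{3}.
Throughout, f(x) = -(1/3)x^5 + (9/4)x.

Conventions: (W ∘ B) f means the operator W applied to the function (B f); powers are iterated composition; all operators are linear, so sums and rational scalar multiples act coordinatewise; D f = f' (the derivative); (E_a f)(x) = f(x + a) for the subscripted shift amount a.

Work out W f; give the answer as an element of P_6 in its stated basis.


g(x) = (1/6)x^5 + (5/6)x^4 + 15x^3 + 45x^2 + (531/8)x + 315/8

D f = -(5/3)x^4 + 9/4
E_{3} f = -(1/3)x^5 - 5x^4 - 30x^3 - 90x^2 - (531/4)x - 297/4
(-(1/2)E_{3}) f = (1/6)x^5 + (5/2)x^4 + 15x^3 + 45x^2 + (531/8)x + 297/8
(D − (1/2)E_{3}) f = (1/6)x^5 + (5/6)x^4 + 15x^3 + 45x^2 + (531/8)x + 315/8


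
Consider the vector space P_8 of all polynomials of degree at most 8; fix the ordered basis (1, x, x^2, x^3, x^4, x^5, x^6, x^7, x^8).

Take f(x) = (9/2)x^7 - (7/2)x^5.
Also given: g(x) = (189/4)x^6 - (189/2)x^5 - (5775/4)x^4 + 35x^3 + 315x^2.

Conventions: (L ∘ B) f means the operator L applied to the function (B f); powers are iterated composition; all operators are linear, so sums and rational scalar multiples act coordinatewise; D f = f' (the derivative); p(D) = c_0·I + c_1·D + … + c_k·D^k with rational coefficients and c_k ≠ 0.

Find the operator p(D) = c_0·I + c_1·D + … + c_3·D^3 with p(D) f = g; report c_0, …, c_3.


p(D) = (3/2)·D − (1/2)·D^2 − (3/2)·D^3, i.e. c_0 = 0, c_1 = 3/2, c_2 = -1/2, c_3 = -3/2

D^0 f = (9/2)x^7 - (7/2)x^5
D^1 f = (63/2)x^6 - (35/2)x^4
D^2 f = 189x^5 - 70x^3
D^3 f = 945x^4 - 210x^2
matching coefficients of g against c_0 f + c_1 Df + … from the top degree down determines the c_i
solution: c_0 = 0, c_1 = 3/2, c_2 = -1/2, c_3 = -3/2


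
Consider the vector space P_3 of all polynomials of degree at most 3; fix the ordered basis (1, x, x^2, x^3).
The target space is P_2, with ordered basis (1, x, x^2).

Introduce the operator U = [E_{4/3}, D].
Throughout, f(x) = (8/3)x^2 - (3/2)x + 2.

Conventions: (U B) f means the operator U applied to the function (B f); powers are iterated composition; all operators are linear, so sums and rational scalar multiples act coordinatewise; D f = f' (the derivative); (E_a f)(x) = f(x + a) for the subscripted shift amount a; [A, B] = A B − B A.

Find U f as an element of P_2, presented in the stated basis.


the image equals g(x) = 0

D f = (16/3)x - 3/2
E_{4/3} D f = (16/3)x + 101/18
E_{4/3} f = (8/3)x^2 + (101/18)x + 128/27
D E_{4/3} f = (16/3)x + 101/18
[E_{4/3}, D] f = 0


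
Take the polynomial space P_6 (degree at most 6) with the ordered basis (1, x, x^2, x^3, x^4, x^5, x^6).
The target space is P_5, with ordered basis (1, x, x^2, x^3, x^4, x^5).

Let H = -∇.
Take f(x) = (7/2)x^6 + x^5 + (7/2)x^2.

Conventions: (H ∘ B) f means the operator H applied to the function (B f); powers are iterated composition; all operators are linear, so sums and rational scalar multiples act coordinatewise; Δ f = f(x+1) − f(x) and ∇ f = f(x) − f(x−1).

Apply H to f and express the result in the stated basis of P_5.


g(x) = -21x^5 + (95/2)x^4 - 60x^3 + (85/2)x^2 - 23x + 6

∇ f = 21x^5 - (95/2)x^4 + 60x^3 - (85/2)x^2 + 23x - 6
(-∇) f = -21x^5 + (95/2)x^4 - 60x^3 + (85/2)x^2 - 23x + 6


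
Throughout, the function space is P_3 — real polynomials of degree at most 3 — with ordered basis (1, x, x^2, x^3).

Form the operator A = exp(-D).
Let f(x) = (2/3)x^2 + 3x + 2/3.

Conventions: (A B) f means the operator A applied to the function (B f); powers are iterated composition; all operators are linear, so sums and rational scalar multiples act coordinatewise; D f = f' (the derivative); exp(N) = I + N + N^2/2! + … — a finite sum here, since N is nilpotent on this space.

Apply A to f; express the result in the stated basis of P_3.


the image equals g(x) = (2/3)x^2 + (5/3)x - 5/3

order-1 term: -(4/3)x - 3
order-2 term: 2/3
the series for exp(-D) f terminates at order 2
exp(-D) f = (2/3)x^2 + (5/3)x - 5/3


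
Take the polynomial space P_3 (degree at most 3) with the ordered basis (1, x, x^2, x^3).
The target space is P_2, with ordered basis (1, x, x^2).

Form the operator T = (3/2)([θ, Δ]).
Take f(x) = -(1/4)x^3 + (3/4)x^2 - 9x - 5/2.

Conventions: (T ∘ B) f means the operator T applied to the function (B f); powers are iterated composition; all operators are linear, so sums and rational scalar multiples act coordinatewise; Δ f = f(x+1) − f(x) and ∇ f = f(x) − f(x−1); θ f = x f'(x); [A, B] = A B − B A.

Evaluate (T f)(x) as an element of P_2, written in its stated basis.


Δ f = -(3/4)x^2 + (3/4)x - 17/2
θ Δ f = -(3/2)x^2 + (3/4)x
θ f = -(3/4)x^3 + (3/2)x^2 - 9x
Δ θ f = -(9/4)x^2 + (3/4)x - 33/4
[θ, Δ] f = (3/4)x^2 + 33/4
((3/2)([θ, Δ])) f = (9/8)x^2 + 99/8

the image equals g(x) = (9/8)x^2 + 99/8


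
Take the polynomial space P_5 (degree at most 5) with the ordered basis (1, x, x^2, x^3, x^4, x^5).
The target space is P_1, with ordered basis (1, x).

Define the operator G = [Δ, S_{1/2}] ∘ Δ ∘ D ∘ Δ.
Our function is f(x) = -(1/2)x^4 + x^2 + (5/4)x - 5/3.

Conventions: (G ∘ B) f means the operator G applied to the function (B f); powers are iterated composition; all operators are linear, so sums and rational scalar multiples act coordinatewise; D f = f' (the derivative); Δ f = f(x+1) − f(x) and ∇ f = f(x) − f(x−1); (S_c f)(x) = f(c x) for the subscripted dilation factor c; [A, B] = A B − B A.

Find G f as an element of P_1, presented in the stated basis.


Δ f = -2x^3 - 3x^2 + 7/4
D Δ f = -6x^2 - 6x
Δ D Δ f = -12x - 12
S_{1/2} (Δ ∘ D) Δ f = -6x - 12
Δ S_{1/2} (Δ ∘ D) Δ f = -6
Δ (Δ ∘ D) Δ f = -12
S_{1/2} Δ (Δ ∘ D) Δ f = -12
[Δ, S_{1/2}] (Δ ∘ D) Δ f = 6

the image equals g(x) = 6


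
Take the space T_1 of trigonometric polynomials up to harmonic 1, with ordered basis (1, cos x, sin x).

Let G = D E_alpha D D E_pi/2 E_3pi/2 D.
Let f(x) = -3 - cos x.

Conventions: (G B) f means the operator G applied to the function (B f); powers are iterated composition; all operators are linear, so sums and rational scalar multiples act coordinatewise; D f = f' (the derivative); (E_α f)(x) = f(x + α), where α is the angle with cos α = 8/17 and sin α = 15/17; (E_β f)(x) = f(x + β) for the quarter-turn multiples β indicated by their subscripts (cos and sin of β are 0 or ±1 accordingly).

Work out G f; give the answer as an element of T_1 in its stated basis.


the image equals g(x) = -(8/17)cos x + (15/17)sin x

D f = sin x
E_3pi/2 D f = -cos x
E_pi/2 (E_3pi/2 D) f = sin x
D E_pi/2 (E_3pi/2 D) f = cos x
D (D E_pi/2 E_3pi/2 D) f = -sin x
E_alpha D (D E_pi/2 E_3pi/2 D) f = -(15/17)cos x - (8/17)sin x
D E_alpha D (D E_pi/2 E_3pi/2 D) f = -(8/17)cos x + (15/17)sin x


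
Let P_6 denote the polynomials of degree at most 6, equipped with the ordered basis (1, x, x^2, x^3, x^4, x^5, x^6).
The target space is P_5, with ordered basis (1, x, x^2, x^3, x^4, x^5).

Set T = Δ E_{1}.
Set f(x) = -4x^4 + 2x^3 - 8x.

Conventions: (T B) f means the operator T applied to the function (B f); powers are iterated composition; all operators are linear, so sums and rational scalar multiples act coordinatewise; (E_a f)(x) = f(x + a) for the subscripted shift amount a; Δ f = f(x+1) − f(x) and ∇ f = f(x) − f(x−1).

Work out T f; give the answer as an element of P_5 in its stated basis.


E_{1} f = -4x^4 - 14x^3 - 18x^2 - 18x - 10
Δ E_{1} f = -16x^3 - 66x^2 - 94x - 54

the image equals g(x) = -16x^3 - 66x^2 - 94x - 54


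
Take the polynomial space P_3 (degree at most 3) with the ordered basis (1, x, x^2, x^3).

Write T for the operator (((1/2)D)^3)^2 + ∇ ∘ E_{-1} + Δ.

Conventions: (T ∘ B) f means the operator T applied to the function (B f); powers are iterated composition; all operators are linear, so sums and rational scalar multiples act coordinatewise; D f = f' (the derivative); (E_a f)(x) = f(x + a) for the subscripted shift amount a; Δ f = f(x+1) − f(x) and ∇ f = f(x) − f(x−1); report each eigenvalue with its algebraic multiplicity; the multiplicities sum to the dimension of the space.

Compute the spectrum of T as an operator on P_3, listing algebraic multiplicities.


image of 1: 0
image of x: 2
image of x^2: 4x - 2
image of x^3: 6x^2 - 6x + 8
the matrix is upper triangular; its diagonal is (0, 0, 0, 0)
for a triangular matrix the eigenvalues are the diagonal entries, with algebraic multiplicity their repetition count

λ = 0 (multiplicity 4)


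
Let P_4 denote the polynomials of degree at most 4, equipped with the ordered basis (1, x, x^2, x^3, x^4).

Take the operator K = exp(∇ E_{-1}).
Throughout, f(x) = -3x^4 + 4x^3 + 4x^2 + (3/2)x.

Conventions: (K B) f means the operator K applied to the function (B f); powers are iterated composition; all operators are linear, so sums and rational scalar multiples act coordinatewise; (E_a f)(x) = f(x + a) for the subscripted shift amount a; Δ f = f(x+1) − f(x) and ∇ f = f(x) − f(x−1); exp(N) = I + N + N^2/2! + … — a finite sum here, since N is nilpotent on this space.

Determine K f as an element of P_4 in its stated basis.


order-1 term: -12x^3 + 66x^2 - 112x + 125/2
order-2 term: -18x^2 + 120x - 197
order-3 term: -12x + 58
order-4 term: -3
the series for exp(∇ E_{-1}) f terminates at order 4
exp(∇ E_{-1}) f = -3x^4 - 8x^3 + 52x^2 - (5/2)x - 159/2

the result is g(x) = -3x^4 - 8x^3 + 52x^2 - (5/2)x - 159/2


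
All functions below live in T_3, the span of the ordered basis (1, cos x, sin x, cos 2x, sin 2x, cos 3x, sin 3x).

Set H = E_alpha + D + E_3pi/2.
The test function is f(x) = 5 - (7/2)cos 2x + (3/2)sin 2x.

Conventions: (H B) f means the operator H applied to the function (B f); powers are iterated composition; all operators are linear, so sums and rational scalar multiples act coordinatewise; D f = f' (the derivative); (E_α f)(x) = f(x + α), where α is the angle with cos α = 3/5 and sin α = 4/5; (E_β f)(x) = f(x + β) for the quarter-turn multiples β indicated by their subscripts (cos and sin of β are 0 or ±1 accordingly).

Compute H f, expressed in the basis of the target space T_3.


E_alpha f = 5 + (121/50)cos 2x + (147/50)sin 2x
D f = 3cos 2x + 7sin 2x
E_3pi/2 f = 5 + (7/2)cos 2x - (3/2)sin 2x
(E_alpha + D + E_3pi/2) f = 10 + (223/25)cos 2x + (211/25)sin 2x

g(x) = 10 + (223/25)cos 2x + (211/25)sin 2x


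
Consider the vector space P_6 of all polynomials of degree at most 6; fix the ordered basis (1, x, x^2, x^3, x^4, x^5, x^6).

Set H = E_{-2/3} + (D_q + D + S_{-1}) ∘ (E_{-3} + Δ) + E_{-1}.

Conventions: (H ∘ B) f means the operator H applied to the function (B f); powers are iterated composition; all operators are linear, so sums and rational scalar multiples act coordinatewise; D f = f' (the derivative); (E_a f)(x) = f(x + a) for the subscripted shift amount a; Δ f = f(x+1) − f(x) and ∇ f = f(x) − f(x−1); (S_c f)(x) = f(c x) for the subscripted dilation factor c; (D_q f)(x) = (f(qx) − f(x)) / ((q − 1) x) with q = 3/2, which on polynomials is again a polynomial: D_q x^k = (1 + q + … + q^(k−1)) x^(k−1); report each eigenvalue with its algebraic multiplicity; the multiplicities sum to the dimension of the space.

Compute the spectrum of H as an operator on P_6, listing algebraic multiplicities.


image of 1: 3
image of x: x - 5/3
image of x^2: 3x^2 + (31/6)x + 31/9
image of x^3: x^3 - (13/4)x^2 - (158/3)x + 883/27
image of x^4: 3x^4 + (323/24)x^3 + (20/3)x^2 + (9958/27)x - 10109/81
image of x^5: x^5 - (7/48)x^4 - (7445/36)x^3 + (13555/27)x^2 - (127495/81)x + 140179/243
image of x^6: 3x^6 + (921/32)x^5 - (559/12)x^4 + (249785/108)x^3 - (75115/27)x^2 + (565397/81)x - 1584053/729
the matrix is upper triangular; its diagonal is (3, 1, 3, 1, 3, 1, 3)
for a triangular matrix the eigenvalues are the diagonal entries, with algebraic multiplicity their repetition count

λ = 1 (multiplicity 3), λ = 3 (multiplicity 4)


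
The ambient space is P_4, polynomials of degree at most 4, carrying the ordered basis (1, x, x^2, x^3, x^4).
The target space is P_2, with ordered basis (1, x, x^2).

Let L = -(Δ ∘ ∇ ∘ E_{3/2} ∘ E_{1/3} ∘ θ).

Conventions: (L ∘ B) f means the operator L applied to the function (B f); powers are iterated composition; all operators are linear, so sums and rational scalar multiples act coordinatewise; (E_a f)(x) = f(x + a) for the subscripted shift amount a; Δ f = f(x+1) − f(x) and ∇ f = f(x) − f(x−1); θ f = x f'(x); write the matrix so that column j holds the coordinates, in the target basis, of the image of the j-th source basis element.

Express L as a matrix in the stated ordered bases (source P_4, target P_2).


the matrix is [[0, 0, -4, -33, -508/3]; [0, 0, 0, -18, -176]; [0, 0, 0, 0, -48]] (rows listed top to bottom)

image of 1: 0
image of x: 0
image of x^2: -4
image of x^3: -18x - 33
image of x^4: -48x^2 - 176x - 508/3
each image's coordinates form column j of the matrix


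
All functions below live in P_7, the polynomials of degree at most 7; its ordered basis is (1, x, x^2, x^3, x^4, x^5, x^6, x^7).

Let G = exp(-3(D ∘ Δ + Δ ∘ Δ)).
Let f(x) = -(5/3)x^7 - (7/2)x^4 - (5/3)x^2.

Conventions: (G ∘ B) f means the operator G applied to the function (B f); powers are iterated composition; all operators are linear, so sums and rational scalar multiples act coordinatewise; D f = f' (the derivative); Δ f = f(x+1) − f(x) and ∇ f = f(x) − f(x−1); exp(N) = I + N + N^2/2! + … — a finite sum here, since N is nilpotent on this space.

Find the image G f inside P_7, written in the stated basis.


the image equals g(x) = -(5/3)x^7 + 420x^5 + (3143/2)x^4 - 22050x^3 - (328424/3)x^2 + 106708x + 550612

order-1 term: 420x^5 + 1575x^4 + 3150x^3 + 3927x^2 + 2758x + 874
order-2 term: -25200x^3 - 113400x^2 - 198450x - 130662
order-3 term: 302400x + 680400
the series for exp(-3(D ∘ Δ + Δ ∘ Δ)) f terminates at order 3
exp(-3(D ∘ Δ + Δ ∘ Δ)) f = -(5/3)x^7 + 420x^5 + (3143/2)x^4 - 22050x^3 - (328424/3)x^2 + 106708x + 550612


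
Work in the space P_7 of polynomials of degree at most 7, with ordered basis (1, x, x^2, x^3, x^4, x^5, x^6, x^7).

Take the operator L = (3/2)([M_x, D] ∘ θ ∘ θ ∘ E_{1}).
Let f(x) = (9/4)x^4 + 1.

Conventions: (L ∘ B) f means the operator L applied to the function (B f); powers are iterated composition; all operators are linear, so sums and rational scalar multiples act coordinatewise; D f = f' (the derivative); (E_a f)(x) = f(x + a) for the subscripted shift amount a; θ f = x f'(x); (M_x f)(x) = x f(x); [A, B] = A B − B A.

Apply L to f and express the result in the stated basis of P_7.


E_{1} f = (9/4)x^4 + 9x^3 + (27/2)x^2 + 9x + 13/4
θ E_{1} f = 9x^4 + 27x^3 + 27x^2 + 9x
θ θ E_{1} f = 36x^4 + 81x^3 + 54x^2 + 9x
D (θ ∘ θ ∘ E_{1}) f = 144x^3 + 243x^2 + 108x + 9
M_x D (θ ∘ θ ∘ E_{1}) f = 144x^4 + 243x^3 + 108x^2 + 9x
M_x (θ ∘ θ ∘ E_{1}) f = 36x^5 + 81x^4 + 54x^3 + 9x^2
D M_x (θ ∘ θ ∘ E_{1}) f = 180x^4 + 324x^3 + 162x^2 + 18x
[M_x, D] (θ ∘ θ ∘ E_{1}) f = -36x^4 - 81x^3 - 54x^2 - 9x
((3/2)([M_x, D] ∘ θ ∘ θ ∘ E_{1})) f = -54x^4 - (243/2)x^3 - 81x^2 - (27/2)x

the image equals g(x) = -54x^4 - (243/2)x^3 - 81x^2 - (27/2)x


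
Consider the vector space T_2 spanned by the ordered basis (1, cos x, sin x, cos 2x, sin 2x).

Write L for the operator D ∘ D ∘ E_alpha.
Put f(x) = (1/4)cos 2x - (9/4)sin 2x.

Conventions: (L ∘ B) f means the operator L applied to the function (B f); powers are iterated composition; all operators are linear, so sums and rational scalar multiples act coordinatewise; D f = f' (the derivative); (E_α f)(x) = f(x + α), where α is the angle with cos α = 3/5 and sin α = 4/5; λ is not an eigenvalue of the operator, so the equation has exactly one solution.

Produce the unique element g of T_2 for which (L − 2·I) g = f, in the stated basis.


write g with unknown coordinates in the stated basis and equate coefficients in (L − 2·I) g = f
solving from the highest basis element down gives g = -(443/776)cos 2x + (51/776)sin 2x
check: L g = -(173/194)cos 2x - (411/194)sin 2x
so L g − 2·g = (1/4)cos 2x - (9/4)sin 2x = f ✓

the result is g(x) = -(443/776)cos 2x + (51/776)sin 2x


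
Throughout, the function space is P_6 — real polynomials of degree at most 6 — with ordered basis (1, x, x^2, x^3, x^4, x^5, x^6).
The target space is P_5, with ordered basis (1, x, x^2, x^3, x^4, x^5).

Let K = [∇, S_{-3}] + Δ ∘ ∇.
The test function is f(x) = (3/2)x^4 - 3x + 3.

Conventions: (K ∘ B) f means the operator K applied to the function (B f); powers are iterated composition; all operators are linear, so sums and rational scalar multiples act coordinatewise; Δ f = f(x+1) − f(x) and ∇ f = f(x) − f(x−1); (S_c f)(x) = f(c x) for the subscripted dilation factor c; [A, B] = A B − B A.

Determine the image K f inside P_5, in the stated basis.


S_{-3} f = (243/2)x^4 + 9x + 3
∇ S_{-3} f = 486x^3 - 729x^2 + 486x - 225/2
∇ f = 6x^3 - 9x^2 + 6x - 9/2
S_{-3} ∇ f = -162x^3 - 81x^2 - 18x - 9/2
[∇, S_{-3}] f = 648x^3 - 648x^2 + 504x - 108
∇ f = 6x^3 - 9x^2 + 6x - 9/2
Δ ∇ f = 18x^2 + 3
([∇, S_{-3}] + Δ ∘ ∇) f = 648x^3 - 630x^2 + 504x - 105

g(x) = 648x^3 - 630x^2 + 504x - 105


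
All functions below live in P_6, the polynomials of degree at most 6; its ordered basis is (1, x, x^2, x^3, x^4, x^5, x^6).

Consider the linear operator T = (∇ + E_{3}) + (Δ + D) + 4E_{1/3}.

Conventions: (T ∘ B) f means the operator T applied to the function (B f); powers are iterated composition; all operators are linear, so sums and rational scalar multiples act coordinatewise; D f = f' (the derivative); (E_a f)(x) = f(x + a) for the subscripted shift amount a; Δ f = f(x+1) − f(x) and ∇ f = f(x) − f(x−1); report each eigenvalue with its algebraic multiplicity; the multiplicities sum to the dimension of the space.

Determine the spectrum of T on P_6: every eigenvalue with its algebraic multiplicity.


image of 1: 5
image of x: 5x + 22/3
image of x^2: 5x^2 + (44/3)x + 85/9
image of x^3: 5x^3 + 22x^2 + (85/3)x + 787/27
image of x^4: 5x^4 + (88/3)x^3 + (170/3)x^2 + (3148/27)x + 6565/81
image of x^5: 5x^5 + (110/3)x^4 + (850/9)x^3 + (7870/27)x^2 + (32825/81)x + 59539/243
image of x^6: 5x^6 + 44x^5 + (425/3)x^4 + (15740/27)x^3 + (32825/27)x^2 + (119078/81)x + 531445/729
the matrix is upper triangular; its diagonal is (5, 5, 5, 5, 5, 5, 5)
for a triangular matrix the eigenvalues are the diagonal entries, with algebraic multiplicity their repetition count

λ = 5 (multiplicity 7)


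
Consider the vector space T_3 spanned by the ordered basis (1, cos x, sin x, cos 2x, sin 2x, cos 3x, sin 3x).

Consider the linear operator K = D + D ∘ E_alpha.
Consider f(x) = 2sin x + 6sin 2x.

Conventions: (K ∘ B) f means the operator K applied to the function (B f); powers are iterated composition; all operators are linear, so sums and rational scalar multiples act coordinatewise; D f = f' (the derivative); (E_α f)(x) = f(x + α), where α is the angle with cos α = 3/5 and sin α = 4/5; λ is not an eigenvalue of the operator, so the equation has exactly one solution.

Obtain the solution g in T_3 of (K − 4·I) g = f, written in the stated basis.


write g with unknown coordinates in the stated basis and equate coefficients in (K − 4·I) g = f
solving from the highest basis element down gives g = -(1/8)cos x - (3/8)sin x - (27/116)cos 2x - (111/116)sin 2x
check: K g = -(1/2)cos x + (1/2)sin x - (27/29)cos 2x + (63/29)sin 2x
so K g − 4·g = 2sin x + 6sin 2x = f ✓

the result is g(x) = -(1/8)cos x - (3/8)sin x - (27/116)cos 2x - (111/116)sin 2x


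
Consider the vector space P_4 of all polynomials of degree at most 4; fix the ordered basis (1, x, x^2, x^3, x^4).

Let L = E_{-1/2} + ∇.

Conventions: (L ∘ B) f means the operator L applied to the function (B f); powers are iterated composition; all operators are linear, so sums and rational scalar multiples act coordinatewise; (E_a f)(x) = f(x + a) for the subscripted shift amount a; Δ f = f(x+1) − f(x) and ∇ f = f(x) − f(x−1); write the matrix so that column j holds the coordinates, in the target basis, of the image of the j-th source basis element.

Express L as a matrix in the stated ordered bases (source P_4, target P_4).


image of 1: 1
image of x: x + 1/2
image of x^2: x^2 + x - 3/4
image of x^3: x^3 + (3/2)x^2 - (9/4)x + 7/8
image of x^4: x^4 + 2x^3 - (9/2)x^2 + (7/2)x - 15/16
each image's coordinates form column j of the matrix

the matrix is [[1, 1/2, -3/4, 7/8, -15/16]; [0, 1, 1, -9/4, 7/2]; [0, 0, 1, 3/2, -9/2]; [0, 0, 0, 1, 2]; [0, 0, 0, 0, 1]] (rows listed top to bottom)


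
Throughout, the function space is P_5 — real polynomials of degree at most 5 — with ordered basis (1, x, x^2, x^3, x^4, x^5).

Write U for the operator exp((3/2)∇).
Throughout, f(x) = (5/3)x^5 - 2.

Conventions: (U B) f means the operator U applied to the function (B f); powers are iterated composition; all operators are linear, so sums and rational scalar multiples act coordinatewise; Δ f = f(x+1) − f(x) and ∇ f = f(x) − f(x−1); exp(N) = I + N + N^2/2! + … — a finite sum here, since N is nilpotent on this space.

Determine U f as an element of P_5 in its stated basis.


the result is g(x) = (5/3)x^5 + (25/2)x^4 + (25/2)x^3 - (125/4)x^2 - (125/16)x + 421/32

order-1 term: (25/2)x^4 - 25x^3 + 25x^2 - (25/2)x + 5/2
order-2 term: (75/2)x^3 - (225/2)x^2 + (525/4)x - 225/4
order-3 term: (225/4)x^2 - (675/4)x + 1125/8
order-4 term: (675/16)x - 675/8
order-5 term: 405/32
the series for exp((3/2)∇) f terminates at order 5
exp((3/2)∇) f = (5/3)x^5 + (25/2)x^4 + (25/2)x^3 - (125/4)x^2 - (125/16)x + 421/32


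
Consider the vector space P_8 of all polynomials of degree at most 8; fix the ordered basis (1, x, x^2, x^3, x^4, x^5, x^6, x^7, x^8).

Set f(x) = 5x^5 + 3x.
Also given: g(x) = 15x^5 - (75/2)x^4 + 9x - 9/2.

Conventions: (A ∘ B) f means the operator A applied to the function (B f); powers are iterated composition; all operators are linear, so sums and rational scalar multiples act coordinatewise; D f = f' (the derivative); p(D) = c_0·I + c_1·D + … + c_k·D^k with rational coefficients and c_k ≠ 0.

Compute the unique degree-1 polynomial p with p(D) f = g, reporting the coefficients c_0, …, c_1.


D^0 f = 5x^5 + 3x
D^1 f = 25x^4 + 3
matching coefficients of g against c_0 f + c_1 Df + … from the top degree down determines the c_i
solution: c_0 = 3, c_1 = -3/2

p(D) = 3·I − (3/2)·D, i.e. c_0 = 3, c_1 = -3/2


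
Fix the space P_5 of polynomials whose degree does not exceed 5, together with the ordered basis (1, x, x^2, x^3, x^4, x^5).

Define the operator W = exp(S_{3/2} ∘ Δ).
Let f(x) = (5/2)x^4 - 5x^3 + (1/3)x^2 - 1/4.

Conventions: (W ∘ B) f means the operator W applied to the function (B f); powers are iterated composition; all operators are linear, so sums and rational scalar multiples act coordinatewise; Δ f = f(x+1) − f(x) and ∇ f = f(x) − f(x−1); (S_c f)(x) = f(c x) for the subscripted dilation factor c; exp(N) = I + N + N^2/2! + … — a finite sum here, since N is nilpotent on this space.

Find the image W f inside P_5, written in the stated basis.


the image equals g(x) = (5/2)x^4 + (115/4)x^3 + (10967/96)x^2 + (5867/32)x + 39539/384

order-1 term: (135/4)x^3 - (13/2)x - 13/6
order-2 term: (3645/32)x^2 + (1215/16)x + 109/8
order-3 term: (3645/32)x + 2025/32
order-4 term: 3645/128
the series for exp(S_{3/2} ∘ Δ) f terminates at order 4
exp(S_{3/2} ∘ Δ) f = (5/2)x^4 + (115/4)x^3 + (10967/96)x^2 + (5867/32)x + 39539/384


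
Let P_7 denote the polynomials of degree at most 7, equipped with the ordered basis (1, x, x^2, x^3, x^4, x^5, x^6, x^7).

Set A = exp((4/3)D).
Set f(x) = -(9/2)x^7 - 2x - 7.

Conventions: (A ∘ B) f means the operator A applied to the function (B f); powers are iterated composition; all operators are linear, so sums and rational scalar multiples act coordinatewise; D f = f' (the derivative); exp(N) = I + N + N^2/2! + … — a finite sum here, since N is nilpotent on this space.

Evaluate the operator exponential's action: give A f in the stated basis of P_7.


order-1 term: -42x^6 - 8/3
order-2 term: -168x^5
order-3 term: -(1120/3)x^4
order-4 term: -(4480/9)x^3
order-5 term: -(3584/9)x^2
order-6 term: -(14336/81)x
order-7 term: -8192/243
the series for exp((4/3)D) f terminates at order 7
exp((4/3)D) f = -(9/2)x^7 - 42x^6 - 168x^5 - (1120/3)x^4 - (4480/9)x^3 - (3584/9)x^2 - (14498/81)x - 10541/243

g(x) = -(9/2)x^7 - 42x^6 - 168x^5 - (1120/3)x^4 - (4480/9)x^3 - (3584/9)x^2 - (14498/81)x - 10541/243


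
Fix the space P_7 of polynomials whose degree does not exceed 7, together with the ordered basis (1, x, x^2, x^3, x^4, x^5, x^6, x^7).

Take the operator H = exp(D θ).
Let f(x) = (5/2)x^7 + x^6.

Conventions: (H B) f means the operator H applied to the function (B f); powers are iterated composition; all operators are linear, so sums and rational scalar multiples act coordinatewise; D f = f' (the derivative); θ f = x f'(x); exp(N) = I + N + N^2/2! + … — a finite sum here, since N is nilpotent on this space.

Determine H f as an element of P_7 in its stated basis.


order-1 term: (245/2)x^6 + 36x^5
order-2 term: 2205x^5 + 450x^4
order-3 term: 18375x^4 + 2400x^3
order-4 term: 73500x^3 + 5400x^2
order-5 term: 132300x^2 + 4320x
order-6 term: 88200x + 720
order-7 term: 12600
the series for exp(D θ) f terminates at order 7
exp(D θ) f = (5/2)x^7 + (247/2)x^6 + 2241x^5 + 18825x^4 + 75900x^3 + 137700x^2 + 92520x + 13320

the result is g(x) = (5/2)x^7 + (247/2)x^6 + 2241x^5 + 18825x^4 + 75900x^3 + 137700x^2 + 92520x + 13320


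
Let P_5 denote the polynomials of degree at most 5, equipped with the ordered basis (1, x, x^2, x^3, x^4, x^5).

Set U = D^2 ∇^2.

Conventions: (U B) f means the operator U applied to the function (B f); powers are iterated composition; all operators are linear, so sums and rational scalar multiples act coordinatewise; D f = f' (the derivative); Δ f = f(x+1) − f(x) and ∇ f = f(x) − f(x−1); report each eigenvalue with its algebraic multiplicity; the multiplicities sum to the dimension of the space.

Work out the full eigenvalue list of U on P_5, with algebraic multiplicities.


λ = 0 (multiplicity 6)

image of 1: 0
image of x: 0
image of x^2: 0
image of x^3: 0
image of x^4: 24
image of x^5: 120x - 120
the matrix is upper triangular; its diagonal is (0, 0, 0, 0, 0, 0)
for a triangular matrix the eigenvalues are the diagonal entries, with algebraic multiplicity their repetition count


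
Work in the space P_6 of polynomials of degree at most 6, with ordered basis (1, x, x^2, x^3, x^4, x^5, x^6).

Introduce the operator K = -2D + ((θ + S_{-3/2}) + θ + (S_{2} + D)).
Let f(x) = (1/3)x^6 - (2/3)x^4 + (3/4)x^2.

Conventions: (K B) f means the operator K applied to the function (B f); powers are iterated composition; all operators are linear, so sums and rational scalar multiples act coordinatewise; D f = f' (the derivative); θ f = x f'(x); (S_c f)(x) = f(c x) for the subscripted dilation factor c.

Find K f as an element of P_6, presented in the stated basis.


the image equals g(x) = (5593/192)x^6 - 2x^5 - (155/8)x^4 + (8/3)x^3 + (123/16)x^2 - (3/2)x

D f = 2x^5 - (8/3)x^3 + (3/2)x
(-2D) f = -4x^5 + (16/3)x^3 - 3x
θ f = 2x^6 - (8/3)x^4 + (3/2)x^2
S_{-3/2} f = (243/64)x^6 - (27/8)x^4 + (27/16)x^2
(θ + S_{-3/2}) f = (371/64)x^6 - (145/24)x^4 + (51/16)x^2
θ f = 2x^6 - (8/3)x^4 + (3/2)x^2
S_{2} f = (64/3)x^6 - (32/3)x^4 + 3x^2
D f = 2x^5 - (8/3)x^3 + (3/2)x
(S_{2} + D) f = (64/3)x^6 + 2x^5 - (32/3)x^4 - (8/3)x^3 + 3x^2 + (3/2)x
((θ + S_{-3/2}) + θ + (S_{2} + D)) f = (5593/192)x^6 + 2x^5 - (155/8)x^4 - (8/3)x^3 + (123/16)x^2 + (3/2)x
(-2D + ((θ + S_{-3/2}) + θ + (S_{2} + D))) f = (5593/192)x^6 - 2x^5 - (155/8)x^4 + (8/3)x^3 + (123/16)x^2 - (3/2)x


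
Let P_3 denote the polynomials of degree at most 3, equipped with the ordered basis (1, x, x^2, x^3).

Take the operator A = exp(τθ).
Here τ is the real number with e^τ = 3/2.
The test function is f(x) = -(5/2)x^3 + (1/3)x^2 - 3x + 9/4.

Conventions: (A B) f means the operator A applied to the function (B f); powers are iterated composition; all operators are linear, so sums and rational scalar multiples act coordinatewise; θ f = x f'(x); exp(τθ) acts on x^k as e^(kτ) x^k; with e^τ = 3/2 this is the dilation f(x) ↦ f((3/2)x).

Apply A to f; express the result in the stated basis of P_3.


the result is g(x) = -(135/16)x^3 + (3/4)x^2 - (9/2)x + 9/4

exp(τθ) x^k = e^(kτ) x^k; with e^τ = 3/2 this sends x^k to (3/2)^k x^k
x ↦ 3/2 x
x^2 ↦ 9/4 x^2
x^3 ↦ 27/8 x^3
applying this coordinatewise to f: exp(τθ) f = -(135/16)x^3 + (3/4)x^2 - (9/2)x + 9/4


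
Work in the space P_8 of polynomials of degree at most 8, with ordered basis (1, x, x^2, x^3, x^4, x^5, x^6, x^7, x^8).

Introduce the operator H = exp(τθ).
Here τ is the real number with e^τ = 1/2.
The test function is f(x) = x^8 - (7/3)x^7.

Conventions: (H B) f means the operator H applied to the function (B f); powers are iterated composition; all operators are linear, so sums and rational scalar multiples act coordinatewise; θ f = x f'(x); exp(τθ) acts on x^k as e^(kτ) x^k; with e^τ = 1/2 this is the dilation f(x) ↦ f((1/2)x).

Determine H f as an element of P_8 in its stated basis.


exp(τθ) x^k = e^(kτ) x^k; with e^τ = 1/2 this sends x^k to (1/2)^k x^k
x^7 ↦ 1/128 x^7
x^8 ↦ 1/256 x^8
applying this coordinatewise to f: exp(τθ) f = (1/256)x^8 - (7/384)x^7

the result is g(x) = (1/256)x^8 - (7/384)x^7


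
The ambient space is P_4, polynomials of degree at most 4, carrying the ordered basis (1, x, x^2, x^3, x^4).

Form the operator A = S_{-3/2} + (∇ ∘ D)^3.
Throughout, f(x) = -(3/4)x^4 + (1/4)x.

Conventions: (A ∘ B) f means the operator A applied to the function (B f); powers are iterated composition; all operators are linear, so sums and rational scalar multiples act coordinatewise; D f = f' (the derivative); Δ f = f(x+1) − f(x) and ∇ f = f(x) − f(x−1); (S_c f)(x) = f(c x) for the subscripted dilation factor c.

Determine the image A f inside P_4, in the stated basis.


the result is g(x) = -(243/64)x^4 - (3/8)x

S_{-3/2} f = -(243/64)x^4 - (3/8)x
D f = -3x^3 + 1/4
∇ D f = -9x^2 + 9x - 3
D (∇ ∘ D) f = -18x + 9
∇ D (∇ ∘ D) f = -18
D (∇ ∘ D) (∇ ∘ D) f = 0
∇ D (∇ ∘ D) (∇ ∘ D) f = 0
(S_{-3/2} + (∇ ∘ D)^3) f = -(243/64)x^4 - (3/8)x


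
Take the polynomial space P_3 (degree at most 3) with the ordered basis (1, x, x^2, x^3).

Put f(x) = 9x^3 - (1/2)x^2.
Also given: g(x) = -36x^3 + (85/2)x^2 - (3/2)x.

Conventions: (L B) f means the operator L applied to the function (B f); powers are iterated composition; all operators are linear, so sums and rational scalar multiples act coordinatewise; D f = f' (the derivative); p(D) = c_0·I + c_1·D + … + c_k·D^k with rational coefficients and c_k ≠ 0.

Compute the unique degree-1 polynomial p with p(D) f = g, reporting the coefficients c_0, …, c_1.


p(D) = -4·I + (3/2)·D, i.e. c_0 = -4, c_1 = 3/2

D^0 f = 9x^3 - (1/2)x^2
D^1 f = 27x^2 - x
matching coefficients of g against c_0 f + c_1 Df + … from the top degree down determines the c_i
solution: c_0 = -4, c_1 = 3/2


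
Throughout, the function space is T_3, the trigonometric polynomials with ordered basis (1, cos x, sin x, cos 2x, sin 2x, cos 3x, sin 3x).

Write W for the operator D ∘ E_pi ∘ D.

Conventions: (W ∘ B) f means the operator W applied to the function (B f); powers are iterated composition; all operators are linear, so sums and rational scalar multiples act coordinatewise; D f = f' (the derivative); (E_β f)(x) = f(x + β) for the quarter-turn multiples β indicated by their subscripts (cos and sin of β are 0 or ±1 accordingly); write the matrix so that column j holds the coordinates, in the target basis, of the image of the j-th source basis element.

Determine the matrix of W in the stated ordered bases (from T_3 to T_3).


image of 1: 0
image of cos x: cos x
image of sin x: sin x
image of cos 2x: -4cos 2x
image of sin 2x: -4sin 2x
image of cos 3x: 9cos 3x
image of sin 3x: 9sin 3x
each image's coordinates form column j of the matrix

the matrix is [[0, 0, 0, 0, 0, 0, 0]; [0, 1, 0, 0, 0, 0, 0]; [0, 0, 1, 0, 0, 0, 0]; [0, 0, 0, -4, 0, 0, 0]; [0, 0, 0, 0, -4, 0, 0]; [0, 0, 0, 0, 0, 9, 0]; [0, 0, 0, 0, 0, 0, 9]] (rows listed top to bottom)


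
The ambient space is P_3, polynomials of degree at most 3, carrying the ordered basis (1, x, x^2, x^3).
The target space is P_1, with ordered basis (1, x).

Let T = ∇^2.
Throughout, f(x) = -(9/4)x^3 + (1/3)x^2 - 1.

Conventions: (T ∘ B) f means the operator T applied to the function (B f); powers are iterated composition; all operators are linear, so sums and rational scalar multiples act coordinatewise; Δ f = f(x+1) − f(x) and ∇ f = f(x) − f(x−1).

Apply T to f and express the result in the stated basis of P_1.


g(x) = -(27/2)x + 85/6

∇ f = -(27/4)x^2 + (89/12)x - 31/12
∇ ∇ f = -(27/2)x + 85/6


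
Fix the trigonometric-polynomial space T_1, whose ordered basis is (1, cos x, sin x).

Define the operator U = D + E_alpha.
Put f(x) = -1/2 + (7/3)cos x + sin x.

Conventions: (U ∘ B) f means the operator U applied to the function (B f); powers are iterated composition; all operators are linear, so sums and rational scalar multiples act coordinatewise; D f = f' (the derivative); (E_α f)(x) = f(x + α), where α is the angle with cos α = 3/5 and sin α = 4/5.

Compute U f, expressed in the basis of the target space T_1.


D f = cos x - (7/3)sin x
E_alpha f = -1/2 + (11/5)cos x - (19/15)sin x
(D + E_alpha) f = -1/2 + (16/5)cos x - (18/5)sin x

the result is g(x) = -1/2 + (16/5)cos x - (18/5)sin x


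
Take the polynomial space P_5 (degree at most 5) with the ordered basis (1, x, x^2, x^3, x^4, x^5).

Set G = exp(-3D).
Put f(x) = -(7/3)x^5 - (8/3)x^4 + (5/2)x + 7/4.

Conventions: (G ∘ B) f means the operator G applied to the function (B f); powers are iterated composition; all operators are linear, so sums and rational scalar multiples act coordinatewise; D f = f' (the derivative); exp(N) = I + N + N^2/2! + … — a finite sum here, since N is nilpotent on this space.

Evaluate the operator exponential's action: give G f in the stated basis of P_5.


order-1 term: 35x^4 + 32x^3 - 15/2
order-2 term: -210x^3 - 144x^2
order-3 term: 630x^2 + 288x
order-4 term: -945x - 216
order-5 term: 567
the series for exp(-3D) f terminates at order 5
exp(-3D) f = -(7/3)x^5 + (97/3)x^4 - 178x^3 + 486x^2 - (1309/2)x + 1381/4

the result is g(x) = -(7/3)x^5 + (97/3)x^4 - 178x^3 + 486x^2 - (1309/2)x + 1381/4


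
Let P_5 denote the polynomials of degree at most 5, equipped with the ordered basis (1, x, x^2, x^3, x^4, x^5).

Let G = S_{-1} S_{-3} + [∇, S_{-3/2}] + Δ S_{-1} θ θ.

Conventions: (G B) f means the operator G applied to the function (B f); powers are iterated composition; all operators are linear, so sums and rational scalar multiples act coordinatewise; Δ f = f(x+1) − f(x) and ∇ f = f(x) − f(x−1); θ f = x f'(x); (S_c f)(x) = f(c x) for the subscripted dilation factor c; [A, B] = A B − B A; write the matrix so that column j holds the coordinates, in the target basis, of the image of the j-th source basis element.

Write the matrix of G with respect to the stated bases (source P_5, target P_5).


the matrix is [[1, -7/2, 11/4, -107/8, 191/16, -1075/32]; [0, 3, 31/2, -171/8, 361/4, -3025/32]; [0, 0, 9, -351/8, 633/8, -5575/16]; [0, 0, 0, 27, 391/4, -3325/16]; [0, 0, 0, 0, 81, -6025/32]; [0, 0, 0, 0, 0, 243]] (rows listed top to bottom)

image of 1: 1
image of x: 3x - 7/2
image of x^2: 9x^2 + (31/2)x + 11/4
image of x^3: 27x^3 - (351/8)x^2 - (171/8)x - 107/8
image of x^4: 81x^4 + (391/4)x^3 + (633/8)x^2 + (361/4)x + 191/16
image of x^5: 243x^5 - (6025/32)x^4 - (3325/16)x^3 - (5575/16)x^2 - (3025/32)x - 1075/32
each image's coordinates form column j of the matrix


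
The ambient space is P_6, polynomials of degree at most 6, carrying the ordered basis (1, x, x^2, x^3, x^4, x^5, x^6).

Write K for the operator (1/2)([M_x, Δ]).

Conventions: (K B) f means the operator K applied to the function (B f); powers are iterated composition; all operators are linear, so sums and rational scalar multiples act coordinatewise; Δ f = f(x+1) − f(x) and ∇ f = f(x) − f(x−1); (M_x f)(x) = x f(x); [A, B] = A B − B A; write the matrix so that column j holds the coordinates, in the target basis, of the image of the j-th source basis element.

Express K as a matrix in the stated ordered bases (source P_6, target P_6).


the matrix is [[-1/2, -1/2, -1/2, -1/2, -1/2, -1/2, -1/2]; [0, -1/2, -1, -3/2, -2, -5/2, -3]; [0, 0, -1/2, -3/2, -3, -5, -15/2]; [0, 0, 0, -1/2, -2, -5, -10]; [0, 0, 0, 0, -1/2, -5/2, -15/2]; [0, 0, 0, 0, 0, -1/2, -3]; [0, 0, 0, 0, 0, 0, -1/2]] (rows listed top to bottom)

image of 1: -1/2
image of x: -(1/2)x - 1/2
image of x^2: -(1/2)x^2 - x - 1/2
image of x^3: -(1/2)x^3 - (3/2)x^2 - (3/2)x - 1/2
image of x^4: -(1/2)x^4 - 2x^3 - 3x^2 - 2x - 1/2
image of x^5: -(1/2)x^5 - (5/2)x^4 - 5x^3 - 5x^2 - (5/2)x - 1/2
image of x^6: -(1/2)x^6 - 3x^5 - (15/2)x^4 - 10x^3 - (15/2)x^2 - 3x - 1/2
each image's coordinates form column j of the matrix


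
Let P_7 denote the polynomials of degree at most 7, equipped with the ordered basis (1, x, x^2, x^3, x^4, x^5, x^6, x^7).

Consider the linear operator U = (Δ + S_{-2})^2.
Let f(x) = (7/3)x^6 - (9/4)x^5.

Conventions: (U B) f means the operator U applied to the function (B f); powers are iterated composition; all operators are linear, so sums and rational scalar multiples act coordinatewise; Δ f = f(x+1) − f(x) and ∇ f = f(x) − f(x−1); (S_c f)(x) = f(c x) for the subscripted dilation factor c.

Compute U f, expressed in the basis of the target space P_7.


Δ f = 14x^5 + (95/4)x^4 + (145/6)x^3 + (25/2)x^2 + (11/4)x + 1/12
S_{-2} f = (448/3)x^6 + 72x^5
(Δ + S_{-2}) f = (448/3)x^6 + 86x^5 + (95/4)x^4 + (145/6)x^3 + (25/2)x^2 + (11/4)x + 1/12
Δ (Δ + S_{-2}) f = 896x^5 + 2670x^4 + (11825/3)x^3 + 3315x^2 + (3037/2)x + 597/2
S_{-2} (Δ + S_{-2}) f = (28672/3)x^6 - 2752x^5 + 380x^4 - (580/3)x^3 + 50x^2 - (11/2)x + 1/12
(Δ + S_{-2}) (Δ + S_{-2}) f = (28672/3)x^6 - 1856x^5 + 3050x^4 + (11245/3)x^3 + 3365x^2 + 1513x + 3583/12

the image equals g(x) = (28672/3)x^6 - 1856x^5 + 3050x^4 + (11245/3)x^3 + 3365x^2 + 1513x + 3583/12
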